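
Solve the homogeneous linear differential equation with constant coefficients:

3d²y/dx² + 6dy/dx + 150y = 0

Characteristic equation: 3r² + 6r + 150 = 0
Divide by 3: r² + 2r + 50 = 0
Roots: r = -1 ± 7i (complex conjugates)
General solution: y = e^(-x)(C₁cos(7x) + C₂sin(7x))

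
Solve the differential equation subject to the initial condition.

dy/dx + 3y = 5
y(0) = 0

General solution: y = 5/3 + Ce^(-3x)
Applying y(0) = 0: C = 0 - 5/3 = -5/3
Particular solution: y = 5/3 - (5/3)e^(-3x)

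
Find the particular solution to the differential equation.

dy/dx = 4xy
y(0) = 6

General solution: y = Ce^(2x²)
Applying IC y(0) = 6:
Particular solution: y = 6e^(2x²)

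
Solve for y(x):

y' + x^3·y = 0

Using integrating factor method:

General solution: y = Ce^(-x^4/4)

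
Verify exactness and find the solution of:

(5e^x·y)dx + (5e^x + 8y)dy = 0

Verify exactness: ∂M/∂y = ∂N/∂x ✓
Find F(x,y) such that ∂F/∂x = M, ∂F/∂y = N
Solution: 5e^x·y + 4y² = C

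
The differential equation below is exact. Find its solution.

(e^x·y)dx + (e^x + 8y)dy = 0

Verify exactness: ∂M/∂y = ∂N/∂x ✓
Find F(x,y) such that ∂F/∂x = M, ∂F/∂y = N
Solution: e^x·y + 4y² = C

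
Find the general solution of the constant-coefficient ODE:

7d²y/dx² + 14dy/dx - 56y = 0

Characteristic equation: 7r² + 14r - 56 = 0
Divide by 7: r² + 2r - 8 = 0
Roots: r = 2, -4 (distinct real)
General solution: y = C₁e^(2x) + C₂e^(-4x)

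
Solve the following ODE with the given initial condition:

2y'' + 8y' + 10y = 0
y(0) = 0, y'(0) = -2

General solution: y = e^(-2x)(C₁cos(x) + C₂sin(x))
Complex roots r = -2 ± i
Applying ICs: C₁ = 0, C₂ = -2
Particular solution: y = e^(-2x)(-2sin(x))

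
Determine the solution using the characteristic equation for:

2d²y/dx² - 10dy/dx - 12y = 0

Characteristic equation: 2r² - 10r - 12 = 0
Divide by 2: r² - 5r - 6 = 0
Roots: r = 6, -1 (distinct real)
General solution: y = C₁e^(6x) + C₂e^(-x)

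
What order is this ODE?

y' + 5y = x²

The order is 1 (highest derivative is of order 1).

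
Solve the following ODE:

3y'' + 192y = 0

Characteristic equation: 3r² + 192 = 0
Divide by 3: r² + 64 = 0
Roots: r = ±8i (complex conjugates)
General solution: y = C₁cos(8x) + C₂sin(8x)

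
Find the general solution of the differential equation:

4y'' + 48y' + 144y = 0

Characteristic equation: 4r² + 48r + 144 = 0
Divide by 4: r² + 12r + 36 = 0
Factored: (r + 6)² = 0
Repeated root: r = -6
General solution: y = (C₁ + C₂x)e^(-6x)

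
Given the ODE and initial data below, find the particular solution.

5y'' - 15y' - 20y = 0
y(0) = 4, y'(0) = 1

General solution: y = C₁e^(4x) + C₂e^(-x)
Applying ICs: C₁ = 1, C₂ = 3
Particular solution: y = e^(4x) + 3e^(-x)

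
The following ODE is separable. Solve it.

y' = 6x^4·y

Separating variables and integrating:
ln|y| = 6x^5/5 + C

General solution: y = Ce^(6x^5/5)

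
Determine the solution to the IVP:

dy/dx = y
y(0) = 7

General solution: y = Ce^x
Applying IC y(0) = 7:
Particular solution: y = 7e^x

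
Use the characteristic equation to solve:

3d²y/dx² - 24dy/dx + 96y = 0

Characteristic equation: 3r² - 24r + 96 = 0
Divide by 3: r² - 8r + 32 = 0
Roots: r = 4 ± 4i (complex conjugates)
General solution: y = e^(4x)(C₁cos(4x) + C₂sin(4x))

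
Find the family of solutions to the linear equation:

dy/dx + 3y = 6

Using integrating factor method:

General solution: y = 2 + Ce^(-3x)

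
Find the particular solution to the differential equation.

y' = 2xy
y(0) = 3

General solution: y = Ce^(x²)
Applying IC y(0) = 3:
Particular solution: y = 3e^(x²)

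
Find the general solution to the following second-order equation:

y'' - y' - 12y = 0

Characteristic equation: r² - r - 12 = 0
Roots: r = 4, -3 (distinct real)
General solution: y = C₁e^(4x) + C₂e^(-3x)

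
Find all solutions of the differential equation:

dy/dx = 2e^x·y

Separating variables and integrating:
ln|y| = 2e^x + C

General solution: y = Ce^(2e^x)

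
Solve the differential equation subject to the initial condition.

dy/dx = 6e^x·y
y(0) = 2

General solution: y = Ce^(6e^x)
Applying IC y(0) = 2:
Particular solution: y = 2e^(6(e^x - 1))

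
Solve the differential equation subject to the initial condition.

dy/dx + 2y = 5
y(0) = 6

General solution: y = 5/2 + Ce^(-2x)
Applying y(0) = 6: C = 6 - 5/2 = 7/2
Particular solution: y = 5/2 + (7/2)e^(-2x)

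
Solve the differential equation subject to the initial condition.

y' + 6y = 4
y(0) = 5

General solution: y = 2/3 + Ce^(-6x)
Applying y(0) = 5: C = 5 - 2/3 = 13/3
Particular solution: y = 2/3 + (13/3)e^(-6x)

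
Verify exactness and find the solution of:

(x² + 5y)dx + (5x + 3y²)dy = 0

Verify exactness: ∂M/∂y = ∂N/∂x ✓
Find F(x,y) such that ∂F/∂x = M, ∂F/∂y = N
Solution: x³/3 + 5xy + y³ = C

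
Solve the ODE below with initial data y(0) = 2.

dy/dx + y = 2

General solution: y = 2 + Ce^(-x)
Applying y(0) = 2: C = 2 - 2 = 0
Particular solution: y = 2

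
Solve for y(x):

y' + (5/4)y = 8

Using integrating factor method:

General solution: y = 32/5 + Ce^(-5x/4)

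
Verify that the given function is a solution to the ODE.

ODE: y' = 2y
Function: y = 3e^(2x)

Verification:
y = 3e^(2x)
y' = 6e^(2x)
2y = 6e^(2x)
y' = 2y ✓

Yes, it is a solution.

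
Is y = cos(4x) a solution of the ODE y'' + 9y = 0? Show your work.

Verification:
y'' = -16cos(4x)
y'' + 9y ≠ 0 (frequency mismatch: got 16 instead of 9)

No, it is not a solution.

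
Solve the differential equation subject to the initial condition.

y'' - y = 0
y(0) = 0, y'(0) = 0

General solution: y = C₁e^x + C₂e^(-x)
Applying ICs: C₁ = 0, C₂ = 0
Particular solution: y = 0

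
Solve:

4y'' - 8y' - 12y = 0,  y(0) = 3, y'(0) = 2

General solution: y = C₁e^(3x) + C₂e^(-x)
Applying ICs: C₁ = 5/4, C₂ = 7/4
Particular solution: y = (5/4)e^(3x) + (7/4)e^(-x)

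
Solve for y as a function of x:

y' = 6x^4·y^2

Separating variables and integrating:
-1/y = 6x^5/5 + C

General solution: y^-1 = (-6/5)x^5 + C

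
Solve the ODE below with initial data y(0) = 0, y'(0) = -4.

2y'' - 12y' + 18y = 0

General solution: y = (C₁ + C₂x)e^(3x)
Repeated root r = 3
Applying ICs: C₁ = 0, C₂ = -4
Particular solution: y = -4xe^(3x)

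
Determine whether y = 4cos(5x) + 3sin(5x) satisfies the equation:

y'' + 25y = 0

Verification:
y'' = -100cos(5x) - 75sin(5x)
y'' + 25y = 0 ✓

Yes, it is a solution.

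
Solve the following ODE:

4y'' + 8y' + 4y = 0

Characteristic equation: 4r² + 8r + 4 = 0
Divide by 4: r² + 2r + 1 = 0
Factored: (r + 1)² = 0
Repeated root: r = -1
General solution: y = (C₁ + C₂x)e^(-x)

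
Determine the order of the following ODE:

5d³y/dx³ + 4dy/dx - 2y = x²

The order is 3 (highest derivative is of order 3).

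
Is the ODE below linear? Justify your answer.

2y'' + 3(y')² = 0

No. Nonlinear ((y')² term)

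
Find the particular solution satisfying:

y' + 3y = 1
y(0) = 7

General solution: y = 1/3 + Ce^(-3x)
Applying y(0) = 7: C = 7 - 1/3 = 20/3
Particular solution: y = 1/3 + (20/3)e^(-3x)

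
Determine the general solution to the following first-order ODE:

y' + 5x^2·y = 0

Using integrating factor method:

General solution: y = Ce^(-5x^3/3)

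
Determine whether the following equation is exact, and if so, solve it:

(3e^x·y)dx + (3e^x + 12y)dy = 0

Verify exactness: ∂M/∂y = ∂N/∂x ✓
Find F(x,y) such that ∂F/∂x = M, ∂F/∂y = N
Solution: 3e^x·y + 6y² = C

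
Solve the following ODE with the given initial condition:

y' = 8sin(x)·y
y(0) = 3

General solution: y = Ce^(-8cos(x))
Applying IC y(0) = 3:
Particular solution: y = 3e^(8(1-cos(x)))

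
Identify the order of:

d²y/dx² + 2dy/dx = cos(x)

The order is 2 (highest derivative is of order 2).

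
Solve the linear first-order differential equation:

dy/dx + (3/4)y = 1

Using integrating factor method:

General solution: y = 4/3 + Ce^(-3x/4)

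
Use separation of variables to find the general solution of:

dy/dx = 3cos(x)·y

Separating variables and integrating:
ln|y| = 3sin(x) + C

General solution: y = Ce^(3sin(x))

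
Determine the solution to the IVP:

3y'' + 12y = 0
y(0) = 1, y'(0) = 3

General solution: y = C₁cos(2x) + C₂sin(2x)
Complex roots r = ±2i
Applying ICs: C₁ = 1, C₂ = 3/2
Particular solution: y = cos(2x) + (3/2)sin(2x)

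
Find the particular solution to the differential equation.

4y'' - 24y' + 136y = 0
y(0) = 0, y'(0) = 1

General solution: y = e^(3x)(C₁cos(5x) + C₂sin(5x))
Complex roots r = 3 ± 5i
Applying ICs: C₁ = 0, C₂ = 1/5
Particular solution: y = e^(3x)((1/5)sin(5x))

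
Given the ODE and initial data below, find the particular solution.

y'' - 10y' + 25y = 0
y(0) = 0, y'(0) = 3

General solution: y = (C₁ + C₂x)e^(5x)
Repeated root r = 5
Applying ICs: C₁ = 0, C₂ = 3
Particular solution: y = 3xe^(5x)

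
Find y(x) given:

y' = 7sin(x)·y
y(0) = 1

General solution: y = Ce^(-7cos(x))
Applying IC y(0) = 1:
Particular solution: y = e^(7(1-cos(x)))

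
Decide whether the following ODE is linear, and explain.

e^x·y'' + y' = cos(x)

Linear (y and its derivatives appear to the first power only, no products of y terms)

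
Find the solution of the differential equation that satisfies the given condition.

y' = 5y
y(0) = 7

General solution: y = Ce^(5x)
Applying IC y(0) = 7:
Particular solution: y = 7e^(5x)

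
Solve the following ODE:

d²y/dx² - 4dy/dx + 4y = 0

Characteristic equation: r² - 4r + 4 = 0
Factored: (r - 2)² = 0
Repeated root: r = 2
General solution: y = (C₁ + C₂x)e^(2x)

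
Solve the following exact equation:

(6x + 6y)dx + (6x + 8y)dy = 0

Verify exactness: ∂M/∂y = ∂N/∂x ✓
Find F(x,y) such that ∂F/∂x = M, ∂F/∂y = N
Solution: 3x² + 6xy + 4y² = C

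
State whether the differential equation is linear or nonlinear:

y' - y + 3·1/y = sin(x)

Nonlinear (1/y term)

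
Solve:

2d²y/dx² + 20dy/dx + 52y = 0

Characteristic equation: 2r² + 20r + 52 = 0
Divide by 2: r² + 10r + 26 = 0
Roots: r = -5 ± i (complex conjugates)
General solution: y = e^(-5x)(C₁cos(x) + C₂sin(x))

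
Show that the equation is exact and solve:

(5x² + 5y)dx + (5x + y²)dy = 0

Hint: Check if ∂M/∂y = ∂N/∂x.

Verify exactness: ∂M/∂y = ∂N/∂x ✓
Find F(x,y) such that ∂F/∂x = M, ∂F/∂y = N
Solution: 5x³/3 + 5xy + y³/3 = C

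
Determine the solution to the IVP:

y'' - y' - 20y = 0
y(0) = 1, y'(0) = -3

General solution: y = C₁e^(5x) + C₂e^(-4x)
Applying ICs: C₁ = 1/9, C₂ = 8/9
Particular solution: y = (1/9)e^(5x) + (8/9)e^(-4x)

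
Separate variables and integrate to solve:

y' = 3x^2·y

Separating variables and integrating:
ln|y| = x^3 + C

General solution: y = Ce^(x^3)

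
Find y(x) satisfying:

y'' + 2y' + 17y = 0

Characteristic equation: r² + 2r + 17 = 0
Roots: r = -1 ± 4i (complex conjugates)
General solution: y = e^(-x)(C₁cos(4x) + C₂sin(4x))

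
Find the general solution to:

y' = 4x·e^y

Separating variables and integrating:
-e^(-y) = 2x² + C

General solution: y = -ln(C - 2x²)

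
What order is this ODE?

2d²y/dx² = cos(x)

The order is 2 (highest derivative is of order 2).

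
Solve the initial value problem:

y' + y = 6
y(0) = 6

General solution: y = 6 + Ce^(-x)
Applying y(0) = 6: C = 6 - 6 = 0
Particular solution: y = 6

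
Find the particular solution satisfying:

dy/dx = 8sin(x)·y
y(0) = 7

General solution: y = Ce^(-8cos(x))
Applying IC y(0) = 7:
Particular solution: y = 7e^(8(1-cos(x)))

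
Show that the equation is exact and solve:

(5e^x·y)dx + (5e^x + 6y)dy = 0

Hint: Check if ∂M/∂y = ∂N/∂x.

Verify exactness: ∂M/∂y = ∂N/∂x ✓
Find F(x,y) such that ∂F/∂x = M, ∂F/∂y = N
Solution: 5e^x·y + 3y² = C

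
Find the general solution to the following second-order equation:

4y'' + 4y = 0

Characteristic equation: 4r² + 4 = 0
Divide by 4: r² + 1 = 0
Roots: r = ±i (complex conjugates)
General solution: y = C₁cos(x) + C₂sin(x)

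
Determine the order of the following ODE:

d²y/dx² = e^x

The order is 2 (highest derivative is of order 2).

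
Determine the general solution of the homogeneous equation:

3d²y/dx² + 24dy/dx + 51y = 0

Characteristic equation: 3r² + 24r + 51 = 0
Divide by 3: r² + 8r + 17 = 0
Roots: r = -4 ± i (complex conjugates)
General solution: y = e^(-4x)(C₁cos(x) + C₂sin(x))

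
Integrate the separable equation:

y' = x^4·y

Separating variables and integrating:
ln|y| = x^5/5 + C

General solution: y = Ce^(x^5/5)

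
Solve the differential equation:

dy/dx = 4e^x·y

Separating variables and integrating:
ln|y| = 4e^x + C

General solution: y = Ce^(4e^x)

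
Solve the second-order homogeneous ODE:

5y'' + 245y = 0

Characteristic equation: 5r² + 245 = 0
Divide by 5: r² + 49 = 0
Roots: r = ±7i (complex conjugates)
General solution: y = C₁cos(7x) + C₂sin(7x)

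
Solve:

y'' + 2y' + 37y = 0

Characteristic equation: r² + 2r + 37 = 0
Roots: r = -1 ± 6i (complex conjugates)
General solution: y = e^(-x)(C₁cos(6x) + C₂sin(6x))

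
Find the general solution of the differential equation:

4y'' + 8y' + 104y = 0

Characteristic equation: 4r² + 8r + 104 = 0
Divide by 4: r² + 2r + 26 = 0
Roots: r = -1 ± 5i (complex conjugates)
General solution: y = e^(-x)(C₁cos(5x) + C₂sin(5x))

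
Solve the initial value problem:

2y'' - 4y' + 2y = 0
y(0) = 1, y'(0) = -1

General solution: y = (C₁ + C₂x)e^x
Repeated root r = 1
Applying ICs: C₁ = 1, C₂ = -2
Particular solution: y = (1 - 2x)e^x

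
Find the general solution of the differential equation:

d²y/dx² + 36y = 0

Characteristic equation: r² + 36 = 0
Roots: r = ±6i (complex conjugates)
General solution: y = C₁cos(6x) + C₂sin(6x)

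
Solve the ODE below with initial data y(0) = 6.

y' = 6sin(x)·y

General solution: y = Ce^(-6cos(x))
Applying IC y(0) = 6:
Particular solution: y = 6e^(6(1-cos(x)))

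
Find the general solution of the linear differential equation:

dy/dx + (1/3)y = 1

Using integrating factor method:

General solution: y = 3 + Ce^(-x/3)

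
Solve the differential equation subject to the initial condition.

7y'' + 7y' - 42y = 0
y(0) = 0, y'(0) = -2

General solution: y = C₁e^(2x) + C₂e^(-3x)
Applying ICs: C₁ = -2/5, C₂ = 2/5
Particular solution: y = -(2/5)e^(2x) + (2/5)e^(-3x)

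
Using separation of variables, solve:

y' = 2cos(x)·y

Separating variables and integrating:
ln|y| = 2sin(x) + C

General solution: y = Ce^(2sin(x))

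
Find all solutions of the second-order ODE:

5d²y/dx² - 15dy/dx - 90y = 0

Characteristic equation: 5r² - 15r - 90 = 0
Divide by 5: r² - 3r - 18 = 0
Roots: r = 6, -3 (distinct real)
General solution: y = C₁e^(6x) + C₂e^(-3x)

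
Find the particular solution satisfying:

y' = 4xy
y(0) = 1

General solution: y = Ce^(2x²)
Applying IC y(0) = 1:
Particular solution: y = e^(2x²)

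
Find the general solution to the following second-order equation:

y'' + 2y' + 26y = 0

Characteristic equation: r² + 2r + 26 = 0
Roots: r = -1 ± 5i (complex conjugates)
General solution: y = e^(-x)(C₁cos(5x) + C₂sin(5x))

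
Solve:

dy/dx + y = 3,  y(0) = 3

General solution: y = 3 + Ce^(-x)
Applying y(0) = 3: C = 3 - 3 = 0
Particular solution: y = 3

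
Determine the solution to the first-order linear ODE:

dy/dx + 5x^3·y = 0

Using integrating factor method:

General solution: y = Ce^(-5x^4/4)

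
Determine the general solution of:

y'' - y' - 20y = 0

Characteristic equation: r² - r - 20 = 0
Roots: r = 5, -4 (distinct real)
General solution: y = C₁e^(5x) + C₂e^(-4x)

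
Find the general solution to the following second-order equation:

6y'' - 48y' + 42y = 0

Characteristic equation: 6r² - 48r + 42 = 0
Divide by 6: r² - 8r + 7 = 0
Roots: r = 7, 1 (distinct real)
General solution: y = C₁e^(7x) + C₂e^x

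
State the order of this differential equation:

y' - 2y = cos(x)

The order is 1 (highest derivative is of order 1).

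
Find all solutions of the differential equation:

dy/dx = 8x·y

Separating variables and integrating:
ln|y| = 4x^2 + C

General solution: y = Ce^(4x^2)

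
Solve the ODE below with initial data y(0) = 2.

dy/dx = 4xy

General solution: y = Ce^(2x²)
Applying IC y(0) = 2:
Particular solution: y = 2e^(2x²)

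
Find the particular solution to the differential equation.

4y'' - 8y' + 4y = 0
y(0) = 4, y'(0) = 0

General solution: y = (C₁ + C₂x)e^x
Repeated root r = 1
Applying ICs: C₁ = 4, C₂ = -4
Particular solution: y = (4 - 4x)e^x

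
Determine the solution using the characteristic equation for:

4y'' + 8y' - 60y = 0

Characteristic equation: 4r² + 8r - 60 = 0
Divide by 4: r² + 2r - 15 = 0
Roots: r = 3, -5 (distinct real)
General solution: y = C₁e^(3x) + C₂e^(-5x)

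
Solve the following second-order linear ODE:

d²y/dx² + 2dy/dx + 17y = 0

Characteristic equation: r² + 2r + 17 = 0
Roots: r = -1 ± 4i (complex conjugates)
General solution: y = e^(-x)(C₁cos(4x) + C₂sin(4x))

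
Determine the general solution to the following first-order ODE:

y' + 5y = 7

Using integrating factor method:

General solution: y = 7/5 + Ce^(-5x)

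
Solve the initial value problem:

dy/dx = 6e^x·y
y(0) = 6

General solution: y = Ce^(6e^x)
Applying IC y(0) = 6:
Particular solution: y = 6e^(6(e^x - 1))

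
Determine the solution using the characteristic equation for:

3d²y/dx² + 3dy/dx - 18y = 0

Characteristic equation: 3r² + 3r - 18 = 0
Divide by 3: r² + r - 6 = 0
Roots: r = 2, -3 (distinct real)
General solution: y = C₁e^(2x) + C₂e^(-3x)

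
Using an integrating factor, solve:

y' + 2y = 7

Using integrating factor method:

General solution: y = 7/2 + Ce^(-2x)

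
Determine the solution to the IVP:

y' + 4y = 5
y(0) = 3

General solution: y = 5/4 + Ce^(-4x)
Applying y(0) = 3: C = 3 - 5/4 = 7/4
Particular solution: y = 5/4 + (7/4)e^(-4x)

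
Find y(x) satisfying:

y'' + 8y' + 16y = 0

Characteristic equation: r² + 8r + 16 = 0
Factored: (r + 4)² = 0
Repeated root: r = -4
General solution: y = (C₁ + C₂x)e^(-4x)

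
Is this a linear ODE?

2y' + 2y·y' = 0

No. Nonlinear (product y·y')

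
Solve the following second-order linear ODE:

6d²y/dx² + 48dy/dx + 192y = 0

Characteristic equation: 6r² + 48r + 192 = 0
Divide by 6: r² + 8r + 32 = 0
Roots: r = -4 ± 4i (complex conjugates)
General solution: y = e^(-4x)(C₁cos(4x) + C₂sin(4x))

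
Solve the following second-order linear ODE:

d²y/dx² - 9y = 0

Characteristic equation: r² - 9 = 0
Roots: r = 3, -3 (distinct real)
General solution: y = C₁e^(3x) + C₂e^(-3x)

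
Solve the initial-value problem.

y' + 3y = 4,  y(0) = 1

General solution: y = 4/3 + Ce^(-3x)
Applying y(0) = 1: C = 1 - 4/3 = -1/3
Particular solution: y = 4/3 - (1/3)e^(-3x)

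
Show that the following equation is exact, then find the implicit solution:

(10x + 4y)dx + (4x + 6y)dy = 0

Verify exactness: ∂M/∂y = ∂N/∂x ✓
Find F(x,y) such that ∂F/∂x = M, ∂F/∂y = N
Solution: 5x² + 4xy + 3y² = C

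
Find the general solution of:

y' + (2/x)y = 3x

Using integrating factor method:

General solution: y = (3/4)x^2 + Cx^(-2)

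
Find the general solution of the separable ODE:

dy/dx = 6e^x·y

Separating variables and integrating:
ln|y| = 6e^x + C

General solution: y = Ce^(6e^x)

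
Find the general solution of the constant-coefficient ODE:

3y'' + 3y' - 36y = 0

Characteristic equation: 3r² + 3r - 36 = 0
Divide by 3: r² + r - 12 = 0
Roots: r = 3, -4 (distinct real)
General solution: y = C₁e^(3x) + C₂e^(-4x)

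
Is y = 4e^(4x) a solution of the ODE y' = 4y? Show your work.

Verification:
y = 4e^(4x)
y' = 16e^(4x)
4y = 16e^(4x)
y' = 4y ✓

Yes, it is a solution.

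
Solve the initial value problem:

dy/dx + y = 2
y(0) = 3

General solution: y = 2 + Ce^(-x)
Applying y(0) = 3: C = 3 - 2 = 1
Particular solution: y = 2 + e^(-x)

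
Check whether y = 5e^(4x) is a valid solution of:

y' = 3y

Verification:
y = 5e^(4x)
y' = 20e^(4x)
But 3y = 15e^(4x)
y' ≠ 3y — the derivative does not match

No, it is not a solution.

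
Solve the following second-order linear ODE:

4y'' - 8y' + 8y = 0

Characteristic equation: 4r² - 8r + 8 = 0
Divide by 4: r² - 2r + 2 = 0
Roots: r = 1 ± i (complex conjugates)
General solution: y = e^x(C₁cos(x) + C₂sin(x))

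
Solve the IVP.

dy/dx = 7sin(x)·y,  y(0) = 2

General solution: y = Ce^(-7cos(x))
Applying IC y(0) = 2:
Particular solution: y = 2e^(7(1-cos(x)))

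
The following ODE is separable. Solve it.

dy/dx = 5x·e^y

Separating variables and integrating:
-e^(-y) = 5x²/2 + C

General solution: y = -ln(C - 5x²/2)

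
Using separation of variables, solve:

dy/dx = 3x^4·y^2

Separating variables and integrating:
-1/y = 3x^5/5 + C

General solution: y^-1 = (-3/5)x^5 + C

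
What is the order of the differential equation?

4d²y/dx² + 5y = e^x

The order is 2 (highest derivative is of order 2).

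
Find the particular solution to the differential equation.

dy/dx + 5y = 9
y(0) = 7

General solution: y = 9/5 + Ce^(-5x)
Applying y(0) = 7: C = 7 - 9/5 = 26/5
Particular solution: y = 9/5 + (26/5)e^(-5x)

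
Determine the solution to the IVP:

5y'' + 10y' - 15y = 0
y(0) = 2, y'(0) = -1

General solution: y = C₁e^x + C₂e^(-3x)
Applying ICs: C₁ = 5/4, C₂ = 3/4
Particular solution: y = (5/4)e^x + (3/4)e^(-3x)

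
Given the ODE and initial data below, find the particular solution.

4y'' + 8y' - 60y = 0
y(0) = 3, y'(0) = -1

General solution: y = C₁e^(3x) + C₂e^(-5x)
Applying ICs: C₁ = 7/4, C₂ = 5/4
Particular solution: y = (7/4)e^(3x) + (5/4)e^(-5x)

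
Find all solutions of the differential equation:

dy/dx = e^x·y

Separating variables and integrating:
ln|y| = e^x + C

General solution: y = Ce^(e^x)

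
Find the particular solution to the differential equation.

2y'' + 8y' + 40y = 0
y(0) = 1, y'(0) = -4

General solution: y = e^(-2x)(C₁cos(4x) + C₂sin(4x))
Complex roots r = -2 ± 4i
Applying ICs: C₁ = 1, C₂ = -1/2
Particular solution: y = e^(-2x)(cos(4x) - (1/2)sin(4x))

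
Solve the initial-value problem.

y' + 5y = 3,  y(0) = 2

General solution: y = 3/5 + Ce^(-5x)
Applying y(0) = 2: C = 2 - 3/5 = 7/5
Particular solution: y = 3/5 + (7/5)e^(-5x)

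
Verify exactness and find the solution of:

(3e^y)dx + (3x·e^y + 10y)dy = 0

Verify exactness: ∂M/∂y = ∂N/∂x ✓
Find F(x,y) such that ∂F/∂x = M, ∂F/∂y = N
Solution: 3x·e^y + 5y² = C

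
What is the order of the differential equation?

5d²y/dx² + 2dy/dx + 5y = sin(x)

The order is 2 (highest derivative is of order 2).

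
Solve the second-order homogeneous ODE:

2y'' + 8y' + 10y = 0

Characteristic equation: 2r² + 8r + 10 = 0
Divide by 2: r² + 4r + 5 = 0
Roots: r = -2 ± i (complex conjugates)
General solution: y = e^(-2x)(C₁cos(x) + C₂sin(x))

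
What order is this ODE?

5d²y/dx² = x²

The order is 2 (highest derivative is of order 2).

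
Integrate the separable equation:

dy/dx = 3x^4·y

Separating variables and integrating:
ln|y| = 3x^5/5 + C

General solution: y = Ce^(3x^5/5)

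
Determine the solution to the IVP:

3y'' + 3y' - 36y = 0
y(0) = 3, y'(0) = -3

General solution: y = C₁e^(3x) + C₂e^(-4x)
Applying ICs: C₁ = 9/7, C₂ = 12/7
Particular solution: y = (9/7)e^(3x) + (12/7)e^(-4x)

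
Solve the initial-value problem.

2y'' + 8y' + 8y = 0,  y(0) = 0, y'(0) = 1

General solution: y = (C₁ + C₂x)e^(-2x)
Repeated root r = -2
Applying ICs: C₁ = 0, C₂ = 1
Particular solution: y = xe^(-2x)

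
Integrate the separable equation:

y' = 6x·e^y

Separating variables and integrating:
-e^(-y) = 3x² + C

General solution: y = -ln(C - 3x²)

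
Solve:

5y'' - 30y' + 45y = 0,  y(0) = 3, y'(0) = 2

General solution: y = (C₁ + C₂x)e^(3x)
Repeated root r = 3
Applying ICs: C₁ = 3, C₂ = -7
Particular solution: y = (3 - 7x)e^(3x)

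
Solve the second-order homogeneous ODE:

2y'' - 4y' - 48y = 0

Characteristic equation: 2r² - 4r - 48 = 0
Divide by 2: r² - 2r - 24 = 0
Roots: r = 6, -4 (distinct real)
General solution: y = C₁e^(6x) + C₂e^(-4x)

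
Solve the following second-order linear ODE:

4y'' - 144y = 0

Characteristic equation: 4r² - 144 = 0
Divide by 4: r² - 36 = 0
Roots: r = 6, -6 (distinct real)
General solution: y = C₁e^(6x) + C₂e^(-6x)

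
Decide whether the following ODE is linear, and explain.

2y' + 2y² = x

Nonlinear (y² term)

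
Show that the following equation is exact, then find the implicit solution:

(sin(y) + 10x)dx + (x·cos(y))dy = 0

Verify exactness: ∂M/∂y = ∂N/∂x ✓
Find F(x,y) such that ∂F/∂x = M, ∂F/∂y = N
Solution: x·sin(y) + 5x² = C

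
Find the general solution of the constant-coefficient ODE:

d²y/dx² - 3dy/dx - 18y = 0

Characteristic equation: r² - 3r - 18 = 0
Roots: r = 6, -3 (distinct real)
General solution: y = C₁e^(6x) + C₂e^(-3x)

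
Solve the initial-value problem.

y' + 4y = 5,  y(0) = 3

General solution: y = 5/4 + Ce^(-4x)
Applying y(0) = 3: C = 3 - 5/4 = 7/4
Particular solution: y = 5/4 + (7/4)e^(-4x)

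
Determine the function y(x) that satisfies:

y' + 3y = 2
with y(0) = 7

General solution: y = 2/3 + Ce^(-3x)
Applying y(0) = 7: C = 7 - 2/3 = 19/3
Particular solution: y = 2/3 + (19/3)e^(-3x)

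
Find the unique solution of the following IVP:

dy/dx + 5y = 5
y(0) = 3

General solution: y = 1 + Ce^(-5x)
Applying y(0) = 3: C = 3 - 1 = 2
Particular solution: y = 1 + 2e^(-5x)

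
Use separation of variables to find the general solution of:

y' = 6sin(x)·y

Separating variables and integrating:
ln|y| = -6cos(x) + C

General solution: y = Ce^(-6cos(x))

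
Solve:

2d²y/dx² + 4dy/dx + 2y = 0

Characteristic equation: 2r² + 4r + 2 = 0
Divide by 2: r² + 2r + 1 = 0
Factored: (r + 1)² = 0
Repeated root: r = -1
General solution: y = (C₁ + C₂x)e^(-x)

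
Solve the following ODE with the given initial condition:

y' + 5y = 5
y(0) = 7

General solution: y = 1 + Ce^(-5x)
Applying y(0) = 7: C = 7 - 1 = 6
Particular solution: y = 1 + 6e^(-5x)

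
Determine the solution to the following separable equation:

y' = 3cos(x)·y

Separating variables and integrating:
ln|y| = 3sin(x) + C

General solution: y = Ce^(3sin(x))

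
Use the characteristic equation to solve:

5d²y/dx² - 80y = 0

Characteristic equation: 5r² - 80 = 0
Divide by 5: r² - 16 = 0
Roots: r = 4, -4 (distinct real)
General solution: y = C₁e^(4x) + C₂e^(-4x)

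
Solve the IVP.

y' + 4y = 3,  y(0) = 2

General solution: y = 3/4 + Ce^(-4x)
Applying y(0) = 2: C = 2 - 3/4 = 5/4
Particular solution: y = 3/4 + (5/4)e^(-4x)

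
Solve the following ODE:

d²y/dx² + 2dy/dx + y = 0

Characteristic equation: r² + 2r + 1 = 0
Factored: (r + 1)² = 0
Repeated root: r = -1
General solution: y = (C₁ + C₂x)e^(-x)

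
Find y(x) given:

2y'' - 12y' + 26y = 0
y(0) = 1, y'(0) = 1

General solution: y = e^(3x)(C₁cos(2x) + C₂sin(2x))
Complex roots r = 3 ± 2i
Applying ICs: C₁ = 1, C₂ = -1
Particular solution: y = e^(3x)(cos(2x) - sin(2x))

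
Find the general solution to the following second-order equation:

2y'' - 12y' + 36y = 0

Characteristic equation: 2r² - 12r + 36 = 0
Divide by 2: r² - 6r + 18 = 0
Roots: r = 3 ± 3i (complex conjugates)
General solution: y = e^(3x)(C₁cos(3x) + C₂sin(3x))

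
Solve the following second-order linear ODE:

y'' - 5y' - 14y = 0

Characteristic equation: r² - 5r - 14 = 0
Roots: r = 7, -2 (distinct real)
General solution: y = C₁e^(7x) + C₂e^(-2x)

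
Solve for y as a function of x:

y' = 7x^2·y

Separating variables and integrating:
ln|y| = 7x^3/3 + C

General solution: y = Ce^(7x^3/3)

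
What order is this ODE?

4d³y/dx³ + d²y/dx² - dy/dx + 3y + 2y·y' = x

The order is 3 (highest derivative is of order 3).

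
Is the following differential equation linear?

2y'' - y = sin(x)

Yes. Linear (y and its derivatives appear to the first power only, no products of y terms)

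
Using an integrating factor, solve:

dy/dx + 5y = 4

Using integrating factor method:

General solution: y = 4/5 + Ce^(-5x)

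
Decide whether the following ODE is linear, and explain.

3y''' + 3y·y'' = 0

Nonlinear (y·y'' term)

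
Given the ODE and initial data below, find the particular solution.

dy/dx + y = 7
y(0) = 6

General solution: y = 7 + Ce^(-x)
Applying y(0) = 6: C = 6 - 7 = -1
Particular solution: y = 7 - e^(-x)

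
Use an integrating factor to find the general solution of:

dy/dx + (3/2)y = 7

Using integrating factor method:

General solution: y = 14/3 + Ce^(-3x/2)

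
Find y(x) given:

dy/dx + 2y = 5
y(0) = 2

General solution: y = 5/2 + Ce^(-2x)
Applying y(0) = 2: C = 2 - 5/2 = -1/2
Particular solution: y = 5/2 - (1/2)e^(-2x)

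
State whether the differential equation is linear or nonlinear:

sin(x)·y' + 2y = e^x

Linear (y and its derivatives appear to the first power only, no products of y terms)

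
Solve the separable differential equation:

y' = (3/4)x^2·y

Separating variables and integrating:
ln|y| = x^3/4 + C

General solution: y = Ce^(x^3/4)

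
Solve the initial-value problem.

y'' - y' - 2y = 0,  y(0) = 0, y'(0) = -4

General solution: y = C₁e^(2x) + C₂e^(-x)
Applying ICs: C₁ = -4/3, C₂ = 4/3
Particular solution: y = -(4/3)e^(2x) + (4/3)e^(-x)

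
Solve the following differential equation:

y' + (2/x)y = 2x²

Using integrating factor method:

General solution: y = (2/5)x^3 + Cx^(-2)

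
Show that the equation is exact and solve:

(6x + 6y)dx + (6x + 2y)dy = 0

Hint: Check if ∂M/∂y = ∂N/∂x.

Verify exactness: ∂M/∂y = ∂N/∂x ✓
Find F(x,y) such that ∂F/∂x = M, ∂F/∂y = N
Solution: 3x² + 6xy + y² = C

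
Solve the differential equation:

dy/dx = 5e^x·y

Separating variables and integrating:
ln|y| = 5e^x + C

General solution: y = Ce^(5e^x)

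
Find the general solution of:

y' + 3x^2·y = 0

Using integrating factor method:

General solution: y = Ce^(-x^3)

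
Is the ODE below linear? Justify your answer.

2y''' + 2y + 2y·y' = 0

No. Nonlinear (product y·y')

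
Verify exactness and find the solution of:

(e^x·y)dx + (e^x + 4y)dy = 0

Verify exactness: ∂M/∂y = ∂N/∂x ✓
Find F(x,y) such that ∂F/∂x = M, ∂F/∂y = N
Solution: e^x·y + 2y² = C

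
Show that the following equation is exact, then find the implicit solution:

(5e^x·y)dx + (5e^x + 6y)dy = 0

Verify exactness: ∂M/∂y = ∂N/∂x ✓
Find F(x,y) such that ∂F/∂x = M, ∂F/∂y = N
Solution: 5e^x·y + 3y² = C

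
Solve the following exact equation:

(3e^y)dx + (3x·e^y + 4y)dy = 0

Verify exactness: ∂M/∂y = ∂N/∂x ✓
Find F(x,y) such that ∂F/∂x = M, ∂F/∂y = N
Solution: 3x·e^y + 2y² = C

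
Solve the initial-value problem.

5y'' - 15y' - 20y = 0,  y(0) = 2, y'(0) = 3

General solution: y = C₁e^(4x) + C₂e^(-x)
Applying ICs: C₁ = 1, C₂ = 1
Particular solution: y = e^(4x) + e^(-x)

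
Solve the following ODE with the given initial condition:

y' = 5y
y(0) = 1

General solution: y = Ce^(5x)
Applying IC y(0) = 1:
Particular solution: y = e^(5x)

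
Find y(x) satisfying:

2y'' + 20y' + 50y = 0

Characteristic equation: 2r² + 20r + 50 = 0
Divide by 2: r² + 10r + 25 = 0
Factored: (r + 5)² = 0
Repeated root: r = -5
General solution: y = (C₁ + C₂x)e^(-5x)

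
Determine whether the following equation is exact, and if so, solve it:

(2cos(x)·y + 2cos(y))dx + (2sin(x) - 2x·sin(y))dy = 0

Verify exactness: ∂M/∂y = ∂N/∂x ✓
Find F(x,y) such that ∂F/∂x = M, ∂F/∂y = N
Solution: 2sin(x)·y + 2x·cos(y) = C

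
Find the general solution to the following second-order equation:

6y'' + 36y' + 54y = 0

Characteristic equation: 6r² + 36r + 54 = 0
Divide by 6: r² + 6r + 9 = 0
Factored: (r + 3)² = 0
Repeated root: r = -3
General solution: y = (C₁ + C₂x)e^(-3x)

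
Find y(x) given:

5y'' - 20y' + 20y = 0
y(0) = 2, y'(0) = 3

General solution: y = (C₁ + C₂x)e^(2x)
Repeated root r = 2
Applying ICs: C₁ = 2, C₂ = -1
Particular solution: y = (2 - x)e^(2x)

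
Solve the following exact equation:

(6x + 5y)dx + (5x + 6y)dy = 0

Verify exactness: ∂M/∂y = ∂N/∂x ✓
Find F(x,y) such that ∂F/∂x = M, ∂F/∂y = N
Solution: 3x² + 5xy + 3y² = C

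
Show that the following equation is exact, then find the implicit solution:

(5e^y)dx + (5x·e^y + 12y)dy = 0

Verify exactness: ∂M/∂y = ∂N/∂x ✓
Find F(x,y) such that ∂F/∂x = M, ∂F/∂y = N
Solution: 5x·e^y + 6y² = C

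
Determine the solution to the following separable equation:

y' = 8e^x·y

Separating variables and integrating:
ln|y| = 8e^x + C

General solution: y = Ce^(8e^x)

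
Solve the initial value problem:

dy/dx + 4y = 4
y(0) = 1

General solution: y = 1 + Ce^(-4x)
Applying y(0) = 1: C = 1 - 1 = 0
Particular solution: y = 1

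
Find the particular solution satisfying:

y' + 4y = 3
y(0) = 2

General solution: y = 3/4 + Ce^(-4x)
Applying y(0) = 2: C = 2 - 3/4 = 5/4
Particular solution: y = 3/4 + (5/4)e^(-4x)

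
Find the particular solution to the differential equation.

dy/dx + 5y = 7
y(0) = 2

General solution: y = 7/5 + Ce^(-5x)
Applying y(0) = 2: C = 2 - 7/5 = 3/5
Particular solution: y = 7/5 + (3/5)e^(-5x)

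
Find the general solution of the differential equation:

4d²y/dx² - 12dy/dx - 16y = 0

Characteristic equation: 4r² - 12r - 16 = 0
Divide by 4: r² - 3r - 4 = 0
Roots: r = 4, -1 (distinct real)
General solution: y = C₁e^(4x) + C₂e^(-x)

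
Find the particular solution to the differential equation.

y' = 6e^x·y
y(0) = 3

General solution: y = Ce^(6e^x)
Applying IC y(0) = 3:
Particular solution: y = 3e^(6(e^x - 1))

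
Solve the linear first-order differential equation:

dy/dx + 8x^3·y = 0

Using integrating factor method:

General solution: y = Ce^(-2x^4)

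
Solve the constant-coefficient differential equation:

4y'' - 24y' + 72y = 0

Characteristic equation: 4r² - 24r + 72 = 0
Divide by 4: r² - 6r + 18 = 0
Roots: r = 3 ± 3i (complex conjugates)
General solution: y = e^(3x)(C₁cos(3x) + C₂sin(3x))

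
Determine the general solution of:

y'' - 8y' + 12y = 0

Characteristic equation: r² - 8r + 12 = 0
Roots: r = 6, 2 (distinct real)
General solution: y = C₁e^(6x) + C₂e^(2x)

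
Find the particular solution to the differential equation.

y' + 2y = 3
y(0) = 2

General solution: y = 3/2 + Ce^(-2x)
Applying y(0) = 2: C = 2 - 3/2 = 1/2
Particular solution: y = 3/2 + (1/2)e^(-2x)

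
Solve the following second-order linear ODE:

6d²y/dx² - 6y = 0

Characteristic equation: 6r² - 6 = 0
Divide by 6: r² - 1 = 0
Roots: r = 1, -1 (distinct real)
General solution: y = C₁e^x + C₂e^(-x)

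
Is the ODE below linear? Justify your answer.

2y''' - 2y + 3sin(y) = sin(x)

No. Nonlinear (sin(y) is nonlinear in y)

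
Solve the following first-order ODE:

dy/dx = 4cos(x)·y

Separating variables and integrating:
ln|y| = 4sin(x) + C

General solution: y = Ce^(4sin(x))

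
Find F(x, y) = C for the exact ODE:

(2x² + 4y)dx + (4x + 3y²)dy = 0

Verify exactness: ∂M/∂y = ∂N/∂x ✓
Find F(x,y) such that ∂F/∂x = M, ∂F/∂y = N
Solution: 2x³/3 + 4xy + y³ = C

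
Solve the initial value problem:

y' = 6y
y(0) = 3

General solution: y = Ce^(6x)
Applying IC y(0) = 3:
Particular solution: y = 3e^(6x)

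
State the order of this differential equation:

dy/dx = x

The order is 1 (highest derivative is of order 1).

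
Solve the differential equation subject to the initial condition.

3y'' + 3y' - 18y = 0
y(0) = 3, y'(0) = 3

General solution: y = C₁e^(2x) + C₂e^(-3x)
Applying ICs: C₁ = 12/5, C₂ = 3/5
Particular solution: y = (12/5)e^(2x) + (3/5)e^(-3x)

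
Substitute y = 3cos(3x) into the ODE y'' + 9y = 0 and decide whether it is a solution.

Verification:
y'' = -27cos(3x)
y'' + 9y = 0 ✓

Yes, it is a solution.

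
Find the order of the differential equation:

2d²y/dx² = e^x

The order is 2 (highest derivative is of order 2).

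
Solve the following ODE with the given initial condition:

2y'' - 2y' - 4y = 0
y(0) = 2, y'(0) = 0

General solution: y = C₁e^(2x) + C₂e^(-x)
Applying ICs: C₁ = 2/3, C₂ = 4/3
Particular solution: y = (2/3)e^(2x) + (4/3)e^(-x)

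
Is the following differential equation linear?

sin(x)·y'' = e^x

Yes. Linear (y and its derivatives appear to the first power only, no products of y terms)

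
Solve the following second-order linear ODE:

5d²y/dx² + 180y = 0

Characteristic equation: 5r² + 180 = 0
Divide by 5: r² + 36 = 0
Roots: r = ±6i (complex conjugates)
General solution: y = C₁cos(6x) + C₂sin(6x)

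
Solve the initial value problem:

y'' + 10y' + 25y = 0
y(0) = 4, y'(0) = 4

General solution: y = (C₁ + C₂x)e^(-5x)
Repeated root r = -5
Applying ICs: C₁ = 4, C₂ = 24
Particular solution: y = (4 + 24x)e^(-5x)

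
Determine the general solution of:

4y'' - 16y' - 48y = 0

Characteristic equation: 4r² - 16r - 48 = 0
Divide by 4: r² - 4r - 12 = 0
Roots: r = 6, -2 (distinct real)
General solution: y = C₁e^(6x) + C₂e^(-2x)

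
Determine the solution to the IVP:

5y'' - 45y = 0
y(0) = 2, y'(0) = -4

General solution: y = C₁e^(3x) + C₂e^(-3x)
Applying ICs: C₁ = 1/3, C₂ = 5/3
Particular solution: y = (1/3)e^(3x) + (5/3)e^(-3x)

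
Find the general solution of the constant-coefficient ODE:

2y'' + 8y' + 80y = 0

Characteristic equation: 2r² + 8r + 80 = 0
Divide by 2: r² + 4r + 40 = 0
Roots: r = -2 ± 6i (complex conjugates)
General solution: y = e^(-2x)(C₁cos(6x) + C₂sin(6x))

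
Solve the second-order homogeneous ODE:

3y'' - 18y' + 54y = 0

Characteristic equation: 3r² - 18r + 54 = 0
Divide by 3: r² - 6r + 18 = 0
Roots: r = 3 ± 3i (complex conjugates)
General solution: y = e^(3x)(C₁cos(3x) + C₂sin(3x))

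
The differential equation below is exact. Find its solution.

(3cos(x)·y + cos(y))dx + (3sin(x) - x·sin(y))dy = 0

Verify exactness: ∂M/∂y = ∂N/∂x ✓
Find F(x,y) such that ∂F/∂x = M, ∂F/∂y = N
Solution: 3sin(x)·y + x·cos(y) = C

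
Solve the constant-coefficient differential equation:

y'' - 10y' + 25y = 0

Characteristic equation: r² - 10r + 25 = 0
Factored: (r - 5)² = 0
Repeated root: r = 5
General solution: y = (C₁ + C₂x)e^(5x)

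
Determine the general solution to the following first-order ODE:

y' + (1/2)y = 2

Using integrating factor method:

General solution: y = 4 + Ce^(-x/2)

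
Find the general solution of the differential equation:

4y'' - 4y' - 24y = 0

Characteristic equation: 4r² - 4r - 24 = 0
Divide by 4: r² - r - 6 = 0
Roots: r = 3, -2 (distinct real)
General solution: y = C₁e^(3x) + C₂e^(-2x)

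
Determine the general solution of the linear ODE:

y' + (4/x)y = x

Using integrating factor method:

General solution: y = (1/6)x^2 + Cx^(-4)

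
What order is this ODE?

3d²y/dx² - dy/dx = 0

The order is 2 (highest derivative is of order 2).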